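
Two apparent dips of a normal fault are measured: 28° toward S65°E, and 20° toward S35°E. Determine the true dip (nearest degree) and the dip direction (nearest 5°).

true dip 29°, dip direction 095°

Represent each trace as a vector plunging at its apparent dip toward its trend (east-north-up frame): v₁ = (0.800, -0.373, -0.469), v₂ = (0.539, -0.770, -0.342).
Cross product v₁ × v₂ gives the pole to the plane: n ∝ (0.234, -0.021, 0.415).
True dip = arccos(n_z / |n|) = arccos(0.8704) = 29.5°.
Dip direction = atan2(0.234, -0.021) = 95° (azimuth of n's horizontal projection).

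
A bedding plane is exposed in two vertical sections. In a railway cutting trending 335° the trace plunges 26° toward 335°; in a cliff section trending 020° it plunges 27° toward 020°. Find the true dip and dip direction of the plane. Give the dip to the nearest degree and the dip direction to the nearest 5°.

Represent each trace as a vector plunging at its apparent dip toward its trend (east-north-up frame): v₁ = (-0.380, 0.815, -0.438), v₂ = (0.305, 0.837, -0.454).
The plane normal is n = v₁ × v₂ ∝ (0.003, 0.306, 0.566).
Dip δ = arctan(|n_h|/n_z) = arctan(0.306/0.566) = 28.4°.
The horizontal component of n points toward azimuth atan2(n_x, n_y) = 1°, the dip direction.

true dip 28°, dip direction 000°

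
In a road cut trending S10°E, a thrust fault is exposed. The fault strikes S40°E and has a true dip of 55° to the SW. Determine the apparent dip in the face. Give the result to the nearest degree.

36°

The strike is S40°E and the section trends S10°E; the acute angle between them is β = 30°.
tan(apparent dip) = tan 55° · sin 30° = 0.7141
apparent dip = arctan 0.7141 = 35.53°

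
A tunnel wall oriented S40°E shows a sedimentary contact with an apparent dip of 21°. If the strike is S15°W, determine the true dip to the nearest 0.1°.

25.1°

β = acute angle between strike S15°W and section S40°E = 55°.
tan(true dip) = tan 21° / sin 55° = 0.4686
true dip = arctan 0.4686 = 25.11°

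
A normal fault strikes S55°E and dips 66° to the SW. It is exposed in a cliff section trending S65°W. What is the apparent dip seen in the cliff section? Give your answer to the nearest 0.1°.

Angle between strike (S55°E) and section (S65°W): β = 60°.
tan(apparent dip) = tan 66° · sin 60° = 1.9451
apparent dip = arctan 1.9451 = 62.79°

62.8°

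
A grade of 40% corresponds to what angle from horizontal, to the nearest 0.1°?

21.8°

tan θ = 40/100 = 0.4000
θ = arctan(0.4000) = 21.80°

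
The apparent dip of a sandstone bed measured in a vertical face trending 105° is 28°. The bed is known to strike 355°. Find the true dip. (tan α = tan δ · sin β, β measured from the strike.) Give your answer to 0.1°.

β = acute angle between strike 355° and section 105° = 70°.
tan δ = tan α / sin β = tan 28° / sin 70° = 0.5317 / 0.9397 = 0.5658
δ = arctan(0.5658) = 29.50°

29.5°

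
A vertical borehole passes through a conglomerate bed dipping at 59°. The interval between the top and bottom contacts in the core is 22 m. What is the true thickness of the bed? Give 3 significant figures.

True thickness t = h · cos(dip) = 22 × cos 59°
t = 22 × 0.5150 = 11.331 m

11.3 m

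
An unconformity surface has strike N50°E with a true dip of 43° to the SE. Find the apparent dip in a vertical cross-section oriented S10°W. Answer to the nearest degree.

31°

The section lies 40° from the strike.
tan(apparent dip) = tan 43° · sin 40° = 0.5994
apparent dip = arctan 0.5994 = 30.94°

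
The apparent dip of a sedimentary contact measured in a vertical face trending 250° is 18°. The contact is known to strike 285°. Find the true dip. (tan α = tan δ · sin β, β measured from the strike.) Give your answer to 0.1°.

29.5°

The section is 35° from the strike.
tan(true dip) = tan 18° / sin 35° = 0.5665
δ = arctan(0.5665) = 29.53°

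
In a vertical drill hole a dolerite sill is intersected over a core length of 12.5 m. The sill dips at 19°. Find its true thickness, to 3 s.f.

11.8 m

True thickness t = h · cos(dip) = 12.5 × cos 19°
t = 12.5 × 0.9455 = 11.819 m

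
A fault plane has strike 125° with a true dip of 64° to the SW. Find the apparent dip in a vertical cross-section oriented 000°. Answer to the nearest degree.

59°

The section lies 55° from the strike.
tan(apparent dip) = tan 64° · sin 55° = 1.6795
α = arctan(1.6795) = 59.23°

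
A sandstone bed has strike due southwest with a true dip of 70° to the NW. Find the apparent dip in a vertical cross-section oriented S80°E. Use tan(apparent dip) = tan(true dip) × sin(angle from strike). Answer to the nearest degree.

66°

Angle between strike (due southwest) and section (S80°E): β = 55°.
tan α = tan 70° × sin 55° = 2.7475 × 0.8192 = 2.2506
α = arctan(2.2506) = 66.04°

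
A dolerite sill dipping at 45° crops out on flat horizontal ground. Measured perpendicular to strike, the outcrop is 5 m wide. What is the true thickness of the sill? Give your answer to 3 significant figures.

3.54 m

True thickness t = w · sin(dip) = 5 × sin 45°
t = 5 × 0.7071 = 3.536 m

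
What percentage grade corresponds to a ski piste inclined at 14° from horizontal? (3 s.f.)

grade % = 100 × tan 14° = 100 × 0.2493

24.9%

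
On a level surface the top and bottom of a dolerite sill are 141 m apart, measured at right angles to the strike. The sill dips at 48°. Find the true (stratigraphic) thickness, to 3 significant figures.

True thickness t = w · sin(dip) = 141 × sin 48°
t = 141 × 0.7431 = 104.783 m

105 m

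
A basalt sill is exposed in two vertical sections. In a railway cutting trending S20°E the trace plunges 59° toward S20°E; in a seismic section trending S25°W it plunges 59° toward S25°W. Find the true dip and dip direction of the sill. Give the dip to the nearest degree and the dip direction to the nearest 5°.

true dip 61°, dip direction 180°

Each apparent-dip line lies in the plane. As unit vectors (x east, y north, z up), v₁ plunges 59°→S20°E and v₂ plunges 59°→S25°W.
The plane normal is n = v₁ × v₂ ∝ (-0.015, -0.338, 0.188).
tan δ = √(n_x²+n_y²)/n_z = 0.338/0.188, so δ = 61.0°.
Dip direction = atan2(-0.015, -0.338) = 182° (azimuth of n's horizontal projection).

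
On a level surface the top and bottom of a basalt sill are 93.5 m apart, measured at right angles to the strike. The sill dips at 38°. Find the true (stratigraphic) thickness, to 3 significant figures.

57.6 m

True thickness t = w · sin(dip) = 93.5 × sin 38°
t = 93.5 × 0.6157 = 57.564 m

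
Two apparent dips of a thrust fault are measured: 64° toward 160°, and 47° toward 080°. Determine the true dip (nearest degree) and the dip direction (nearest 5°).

Represent each trace as a vector plunging at its apparent dip toward its trend (east-north-up frame): v₁ = (0.150, -0.412, -0.899), v₂ = (0.672, 0.118, -0.731).
The plane normal is n = v₁ × v₂ ∝ (0.408, -0.494, 0.294).
True dip = arccos(n_z / |n|) = arccos(0.4177) = 65.3°.
Dip direction = atan2(0.408, -0.494) = 140° (azimuth of n's horizontal projection).

true dip 65°, dip direction 140°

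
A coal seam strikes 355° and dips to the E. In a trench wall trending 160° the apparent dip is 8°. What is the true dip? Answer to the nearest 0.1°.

28.5°

The section is 15° from the strike.
tan(true dip) = tan 8° / sin 15° = 0.5430
true dip = arctan 0.5430 = 28.50°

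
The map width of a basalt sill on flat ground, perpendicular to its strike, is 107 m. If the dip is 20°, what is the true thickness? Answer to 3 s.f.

36.6 m

True thickness t = w · sin(dip) = 107 × sin 20°
t = 107 × 0.3420 = 36.596 m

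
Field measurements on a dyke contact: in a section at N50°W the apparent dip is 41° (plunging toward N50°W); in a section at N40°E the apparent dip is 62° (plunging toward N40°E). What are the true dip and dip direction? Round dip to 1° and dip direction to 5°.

true dip 64°, dip direction 015°

The two traces are lines in the plane: v₁ = (sin 310°·cos 41°, cos 310°·cos 41°, −sin 41°), v₂ = (sin 40°·cos 62°, cos 40°·cos 62°, −sin 62°).
n = v₁ × v₂ = (0.192, 0.708, 0.354) (taken with n_z > 0).
True dip = arccos(n_z / |n|) = arccos(0.4347) = 64.2°.
The horizontal component of n points toward azimuth atan2(n_x, n_y) = 15°, the dip direction.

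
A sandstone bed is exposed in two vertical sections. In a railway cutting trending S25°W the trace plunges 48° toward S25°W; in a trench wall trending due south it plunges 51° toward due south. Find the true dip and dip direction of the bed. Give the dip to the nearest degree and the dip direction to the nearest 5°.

The two traces are lines in the plane: v₁ = (sin 205°·cos 48°, cos 205°·cos 48°, −sin 48°), v₂ = (sin 180°·cos 51°, cos 180°·cos 51°, −sin 51°).
n = v₁ × v₂ = (0.004, -0.220, 0.178) (taken with n_z > 0).
Dip δ = arctan(|n_h|/n_z) = arctan(0.220/0.178) = 51.0°.
Dip direction = atan2(0.004, -0.220) = 179° (azimuth of n's horizontal projection).

true dip 51°, dip direction 180°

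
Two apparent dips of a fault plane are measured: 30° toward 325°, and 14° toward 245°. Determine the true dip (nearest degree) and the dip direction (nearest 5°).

true dip 31°, dip direction 310°

Represent each trace as a vector plunging at its apparent dip toward its trend (east-north-up frame): v₁ = (-0.497, 0.709, -0.500), v₂ = (-0.879, -0.410, -0.242).
The plane normal is n = v₁ × v₂ ∝ (-0.377, 0.320, 0.828).
True dip = arccos(n_z / |n|) = arccos(0.8587) = 30.8°.
Dip direction = atan2(-0.377, 0.320) = 310° (azimuth of n's horizontal projection).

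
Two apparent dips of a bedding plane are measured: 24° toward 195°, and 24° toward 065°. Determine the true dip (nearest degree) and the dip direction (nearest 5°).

true dip 46°, dip direction 130°

Represent each trace as a vector plunging at its apparent dip toward its trend (east-north-up frame): v₁ = (-0.236, -0.882, -0.407), v₂ = (0.828, 0.386, -0.407).
n = v₁ × v₂ = (0.516, -0.433, 0.639) (taken with n_z > 0).
True dip = arccos(n_z / |n|) = arccos(0.6885) = 46.5°.
Dip direction = atan2(0.516, -0.433) = 130° (azimuth of n's horizontal projection).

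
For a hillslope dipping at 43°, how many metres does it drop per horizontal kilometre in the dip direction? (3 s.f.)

drop per km = 1000 × tan 43° = 1000 × 0.9325

933 m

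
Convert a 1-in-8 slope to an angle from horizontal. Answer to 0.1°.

7.1°

tan θ = 1/8 = 0.1250
θ = arctan(0.1250) = 7.13°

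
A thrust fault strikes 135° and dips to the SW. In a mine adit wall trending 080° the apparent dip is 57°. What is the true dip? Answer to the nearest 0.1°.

62.0°

β = acute angle between strike 135° and section 080° = 55°.
tan δ = tan α / sin β = tan 57° / sin 55° = 1.5399 / 0.8192 = 1.8798
δ = arctan(1.8798) = 61.99°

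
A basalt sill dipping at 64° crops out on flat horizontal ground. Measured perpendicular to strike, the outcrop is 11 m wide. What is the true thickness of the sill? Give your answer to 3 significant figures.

9.89 m

True thickness t = w · sin(dip) = 11 × sin 64°
t = 11 × 0.8988 = 9.887 m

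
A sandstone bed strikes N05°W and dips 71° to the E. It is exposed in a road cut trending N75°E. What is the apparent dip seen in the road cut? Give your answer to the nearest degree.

71°

Angle between strike (N05°W) and section (N75°E): β = 80°.
tan(apparent dip) = tan 71° · sin 80° = 2.8601
α = arctan(2.8601) = 70.73°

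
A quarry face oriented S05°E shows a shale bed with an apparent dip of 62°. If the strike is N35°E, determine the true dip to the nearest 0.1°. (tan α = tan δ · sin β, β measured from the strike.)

71.1°

The section is 40° from the strike.
tan(true dip) = tan 62° / sin 40° = 2.9259
δ = arctan(2.9259) = 71.13°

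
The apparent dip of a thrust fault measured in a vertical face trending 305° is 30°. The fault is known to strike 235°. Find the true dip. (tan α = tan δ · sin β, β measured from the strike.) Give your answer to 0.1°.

The section is 70° from the strike.
tan(true dip) = tan 30° / sin 70° = 0.6144
true dip = arctan 0.6144 = 31.57°

31.6°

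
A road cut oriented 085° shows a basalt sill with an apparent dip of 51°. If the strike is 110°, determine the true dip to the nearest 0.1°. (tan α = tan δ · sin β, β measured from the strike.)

71.1°

The section is 25° from the strike.
tan δ = tan α / sin β = tan 51° / sin 25° = 1.2349 / 0.4226 = 2.9220
true dip = arctan 2.9220 = 71.11°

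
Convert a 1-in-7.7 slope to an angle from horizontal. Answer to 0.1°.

tan θ = 1/7.7 = 0.1299
θ = arctan(0.1299) = 7.40°

7.4°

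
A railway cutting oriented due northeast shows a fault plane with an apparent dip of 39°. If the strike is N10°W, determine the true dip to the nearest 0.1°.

The section is 55° from the strike.
tan(true dip) = tan 39° / sin 55° = 0.9886
δ = arctan(0.9886) = 44.67°

44.7°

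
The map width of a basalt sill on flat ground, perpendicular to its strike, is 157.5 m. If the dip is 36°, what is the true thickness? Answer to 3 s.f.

True thickness t = w · sin(dip) = 157.5 × sin 36°
t = 157.5 × 0.5878 = 92.576 m

92.6 m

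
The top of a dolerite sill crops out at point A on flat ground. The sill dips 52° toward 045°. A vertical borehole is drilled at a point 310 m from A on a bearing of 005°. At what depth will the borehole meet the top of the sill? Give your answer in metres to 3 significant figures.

The hole lies 40° from the dip direction, so the down-dip offset is 310 × cos 40° = 237.47 m.
Depth = down-dip offset × tan(dip) = 237.47 × tan 52° = 237.47 × 1.2799
Depth = 303.95 m

304 m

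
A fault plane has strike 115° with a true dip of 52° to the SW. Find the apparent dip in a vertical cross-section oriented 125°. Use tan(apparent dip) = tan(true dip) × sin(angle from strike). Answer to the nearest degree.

13°

Angle between strike (115°) and section (125°): β = 10°.
tan(apparent dip) = tan 52° · sin 10° = 0.2223
α = arctan(0.2223) = 12.53°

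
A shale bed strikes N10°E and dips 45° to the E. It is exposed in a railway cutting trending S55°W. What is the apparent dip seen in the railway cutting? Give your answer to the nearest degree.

35°

The strike is N10°E and the section trends S55°W; the acute angle between them is β = 45°.
tan(apparent dip) = tan 45° · sin 45° = 0.7071
α = arctan(0.7071) = 35.26°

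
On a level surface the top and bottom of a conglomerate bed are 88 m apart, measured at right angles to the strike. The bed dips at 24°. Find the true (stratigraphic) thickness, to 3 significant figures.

35.8 m

True thickness t = w · sin(dip) = 88 × sin 24°
t = 88 × 0.4067 = 35.793 m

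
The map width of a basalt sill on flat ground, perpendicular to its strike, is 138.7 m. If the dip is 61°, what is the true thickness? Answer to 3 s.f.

True thickness t = w · sin(dip) = 138.7 × sin 61°
t = 138.7 × 0.8746 = 121.310 m

121 m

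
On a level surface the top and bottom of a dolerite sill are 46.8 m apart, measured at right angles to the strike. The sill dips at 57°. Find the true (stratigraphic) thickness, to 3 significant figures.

39.2 m

True thickness t = w · sin(dip) = 46.8 × sin 57°
t = 46.8 × 0.8387 = 39.250 m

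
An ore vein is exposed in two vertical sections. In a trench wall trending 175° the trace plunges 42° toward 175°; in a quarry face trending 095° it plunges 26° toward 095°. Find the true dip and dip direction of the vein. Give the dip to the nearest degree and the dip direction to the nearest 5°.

The two traces are lines in the plane: v₁ = (sin 175°·cos 42°, cos 175°·cos 42°, −sin 42°), v₂ = (sin 95°·cos 26°, cos 95°·cos 26°, −sin 26°).
n = v₁ × v₂ = (0.272, -0.571, 0.658) (taken with n_z > 0).
tan δ = √(n_x²+n_y²)/n_z = 0.632/0.658, so δ = 43.9°.
Dip direction = azimuth of (n_x, n_y) = atan2(0.272, -0.571) = 155°.

true dip 44°, dip direction 155°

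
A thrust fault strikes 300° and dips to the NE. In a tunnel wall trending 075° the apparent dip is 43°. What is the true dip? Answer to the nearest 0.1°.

The section is 45° from the strike.
tan δ = tan α / sin β = tan 43° / sin 45° = 0.9325 / 0.7071 = 1.3188
true dip = arctan 1.3188 = 52.83°

52.8°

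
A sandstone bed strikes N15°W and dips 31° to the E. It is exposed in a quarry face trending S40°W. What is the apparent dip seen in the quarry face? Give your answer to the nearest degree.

26°

The strike is N15°W and the section trends S40°W; the acute angle between them is β = 55°.
tan(apparent dip) = tan 31° · sin 55° = 0.4922
α = arctan(0.4922) = 26.21°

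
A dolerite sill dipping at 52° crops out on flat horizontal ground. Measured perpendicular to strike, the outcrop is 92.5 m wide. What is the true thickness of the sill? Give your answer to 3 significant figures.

72.9 m

True thickness t = w · sin(dip) = 92.5 × sin 52°
t = 92.5 × 0.7880 = 72.891 m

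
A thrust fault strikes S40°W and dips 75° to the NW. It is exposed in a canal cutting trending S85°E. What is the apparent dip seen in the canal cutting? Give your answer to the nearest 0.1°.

71.9°

The section lies 55° from the strike.
tan α = tan 75° × sin 55° = 3.7321 × 0.8192 = 3.0571
apparent dip = arctan 3.0571 = 71.89°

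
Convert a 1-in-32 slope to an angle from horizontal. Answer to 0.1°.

tan θ = 1/32 = 0.0312
θ = arctan(0.0312) = 1.79°

1.8°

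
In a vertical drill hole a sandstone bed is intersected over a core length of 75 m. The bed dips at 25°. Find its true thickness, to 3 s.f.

68.0 m

True thickness t = h · cos(dip) = 75 × cos 25°
t = 75 × 0.9063 = 67.973 m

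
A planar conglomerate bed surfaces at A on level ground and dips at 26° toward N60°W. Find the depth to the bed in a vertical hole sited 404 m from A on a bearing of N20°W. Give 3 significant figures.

The hole lies 40° from the dip direction, so the down-dip offset is 404 × cos 40° = 309.48 m.
Depth = down-dip offset × tan(dip) = 309.48 × tan 26° = 309.48 × 0.4877
Depth = 150.94 m

151 m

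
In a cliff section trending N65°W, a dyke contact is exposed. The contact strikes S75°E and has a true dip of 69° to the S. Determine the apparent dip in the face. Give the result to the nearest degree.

The section lies 10° from the strike.
tan α = tan 69° × sin 10° = 2.6051 × 0.1736 = 0.4524
α = arctan(0.4524) = 24.34°

24°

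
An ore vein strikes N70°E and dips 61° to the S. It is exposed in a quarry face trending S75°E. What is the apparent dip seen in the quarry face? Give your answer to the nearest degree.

46°

The strike is N70°E and the section trends S75°E; the acute angle between them is β = 35°.
tan α = tan 61° × sin 35° = 1.8040 × 0.5736 = 1.0348
α = arctan(1.0348) = 45.98°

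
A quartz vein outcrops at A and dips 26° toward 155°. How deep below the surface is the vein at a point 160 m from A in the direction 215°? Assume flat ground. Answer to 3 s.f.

39.0 m

The hole lies 60° from the dip direction, so the down-dip offset is 160 × cos 60° = 80.00 m.
Depth = down-dip offset × tan(dip) = 80.00 × tan 26° = 80.00 × 0.4877
Depth = 39.02 m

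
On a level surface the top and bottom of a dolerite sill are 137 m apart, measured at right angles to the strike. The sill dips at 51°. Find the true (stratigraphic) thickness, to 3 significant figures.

True thickness t = w · sin(dip) = 137 × sin 51°
t = 137 × 0.7771 = 106.469 m

106 m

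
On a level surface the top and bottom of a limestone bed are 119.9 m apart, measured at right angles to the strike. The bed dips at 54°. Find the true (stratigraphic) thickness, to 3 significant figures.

True thickness t = w · sin(dip) = 119.9 × sin 54°
t = 119.9 × 0.8090 = 97.001 m

97.0 m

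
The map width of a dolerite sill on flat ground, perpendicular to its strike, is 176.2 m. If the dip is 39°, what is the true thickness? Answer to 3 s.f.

True thickness t = w · sin(dip) = 176.2 × sin 39°
t = 176.2 × 0.6293 = 110.886 m

111 m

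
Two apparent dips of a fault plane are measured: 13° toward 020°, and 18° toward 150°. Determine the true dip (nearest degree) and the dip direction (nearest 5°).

Each apparent-dip line lies in the plane. As unit vectors (x east, y north, z up), v₁ plunges 13°→020° and v₂ plunges 18°→150°.
Cross product v₁ × v₂ gives the pole to the plane: n ∝ (0.468, 0.004, 0.710).
True dip = arccos(n_z / |n|) = arccos(0.8348) = 33.4°.
Dip direction = azimuth of (n_x, n_y) = atan2(0.468, 0.004) = 90°.

true dip 33°, dip direction 090°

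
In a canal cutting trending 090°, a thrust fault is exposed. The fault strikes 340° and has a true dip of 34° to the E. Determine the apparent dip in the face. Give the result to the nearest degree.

The section lies 70° from the strike.
tan α = tan 34° × sin 70° = 0.6745 × 0.9397 = 0.6338
apparent dip = arctan 0.6338 = 32.37°

32°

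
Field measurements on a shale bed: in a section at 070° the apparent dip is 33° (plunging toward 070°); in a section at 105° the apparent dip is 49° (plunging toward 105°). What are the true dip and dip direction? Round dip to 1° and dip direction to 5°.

Each apparent-dip line lies in the plane. As unit vectors (x east, y north, z up), v₁ plunges 33°→070° and v₂ plunges 49°→105°.
n = v₁ × v₂ = (0.309, -0.250, 0.316) (taken with n_z > 0).
tan δ = √(n_x²+n_y²)/n_z = 0.397/0.316, so δ = 51.5°.
Dip direction = azimuth of (n_x, n_y) = atan2(0.309, -0.250) = 129°.

true dip 52°, dip direction 130°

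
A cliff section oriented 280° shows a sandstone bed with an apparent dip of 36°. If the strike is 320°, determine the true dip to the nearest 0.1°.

β = acute angle between strike 320° and section 280° = 40°.
tan(true dip) = tan 36° / sin 40° = 1.1303
true dip = arctan 1.1303 = 48.50°

48.5°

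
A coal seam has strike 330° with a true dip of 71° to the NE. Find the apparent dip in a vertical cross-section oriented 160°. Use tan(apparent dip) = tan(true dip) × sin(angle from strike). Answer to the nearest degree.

27°

Angle between strike (330°) and section (160°): β = 10°.
tan α = tan 71° × sin 10° = 2.9042 × 0.1736 = 0.5043
apparent dip = arctan 0.5043 = 26.76°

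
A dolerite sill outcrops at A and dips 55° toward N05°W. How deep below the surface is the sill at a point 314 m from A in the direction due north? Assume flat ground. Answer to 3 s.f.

The hole lies 5° from the dip direction, so the down-dip offset is 314 × cos 5° = 312.81 m.
Depth = down-dip offset × tan(dip) = 312.81 × tan 55° = 312.81 × 1.4281
Depth = 446.73 m

447 m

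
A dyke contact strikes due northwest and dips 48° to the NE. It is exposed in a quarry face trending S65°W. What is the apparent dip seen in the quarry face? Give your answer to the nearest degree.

Angle between strike (due northwest) and section (S65°W): β = 70°.
tan(apparent dip) = tan 48° · sin 70° = 1.0436
α = arctan(1.0436) = 46.22°

46°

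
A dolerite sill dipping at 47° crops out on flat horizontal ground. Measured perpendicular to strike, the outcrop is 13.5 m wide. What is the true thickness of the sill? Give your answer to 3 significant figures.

True thickness t = w · sin(dip) = 13.5 × sin 47°
t = 13.5 × 0.7314 = 9.873 m

9.87 m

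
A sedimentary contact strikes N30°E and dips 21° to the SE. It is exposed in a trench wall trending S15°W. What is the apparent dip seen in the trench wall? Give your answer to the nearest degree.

The section lies 15° from the strike.
tan α = tan 21° × sin 15° = 0.3839 × 0.2588 = 0.0994
apparent dip = arctan 0.0994 = 5.67°

6°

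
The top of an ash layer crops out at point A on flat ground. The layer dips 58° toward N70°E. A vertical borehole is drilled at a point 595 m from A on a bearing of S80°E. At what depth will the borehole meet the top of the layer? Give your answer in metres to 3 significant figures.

The hole lies 30° from the dip direction, so the down-dip offset is 595 × cos 30° = 515.29 m.
Depth = down-dip offset × tan(dip) = 515.29 × tan 58° = 515.29 × 1.6003
Depth = 824.63 m

825 m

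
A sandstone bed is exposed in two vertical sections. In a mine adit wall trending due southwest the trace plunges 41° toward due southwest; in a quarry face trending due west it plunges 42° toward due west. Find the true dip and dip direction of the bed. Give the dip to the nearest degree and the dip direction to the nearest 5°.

true dip 44°, dip direction 250°

Represent each trace as a vector plunging at its apparent dip toward its trend (east-north-up frame): v₁ = (-0.534, -0.534, -0.656), v₂ = (-0.743, -0.000, -0.669).
n = v₁ × v₂ = (-0.357, -0.130, 0.397) (taken with n_z > 0).
tan δ = √(n_x²+n_y²)/n_z = 0.380/0.397, so δ = 43.8°.
Dip direction = azimuth of (n_x, n_y) = atan2(-0.357, -0.130) = 250°.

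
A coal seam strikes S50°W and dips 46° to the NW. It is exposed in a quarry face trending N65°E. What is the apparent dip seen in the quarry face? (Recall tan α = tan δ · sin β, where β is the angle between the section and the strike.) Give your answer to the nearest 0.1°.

15.0°

The strike is S50°W and the section trends N65°E; the acute angle between them is β = 15°.
tan(apparent dip) = tan 46° · sin 15° = 0.2680
apparent dip = arctan 0.2680 = 15.00°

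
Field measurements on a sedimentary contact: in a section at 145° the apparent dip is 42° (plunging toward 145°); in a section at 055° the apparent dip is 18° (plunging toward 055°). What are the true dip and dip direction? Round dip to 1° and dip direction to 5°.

Represent each trace as a vector plunging at its apparent dip toward its trend (east-north-up frame): v₁ = (0.426, -0.609, -0.669), v₂ = (0.779, 0.546, -0.309).
n = v₁ × v₂ = (0.553, -0.390, 0.707) (taken with n_z > 0).
tan δ = √(n_x²+n_y²)/n_z = 0.677/0.707, so δ = 43.7°.
Dip direction = atan2(0.553, -0.390) = 125° (azimuth of n's horizontal projection).

true dip 44°, dip direction 125°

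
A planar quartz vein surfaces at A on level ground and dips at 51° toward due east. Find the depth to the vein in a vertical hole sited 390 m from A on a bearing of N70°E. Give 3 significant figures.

453 m

The hole lies 20° from the dip direction, so the down-dip offset is 390 × cos 20° = 366.48 m.
Depth = down-dip offset × tan(dip) = 366.48 × tan 51° = 366.48 × 1.2349
Depth = 452.57 m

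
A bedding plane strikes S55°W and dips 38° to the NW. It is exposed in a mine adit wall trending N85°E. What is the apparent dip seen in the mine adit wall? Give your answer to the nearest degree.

21°

The strike is S55°W and the section trends N85°E; the acute angle between them is β = 30°.
tan(apparent dip) = tan 38° · sin 30° = 0.3906
α = arctan(0.3906) = 21.34°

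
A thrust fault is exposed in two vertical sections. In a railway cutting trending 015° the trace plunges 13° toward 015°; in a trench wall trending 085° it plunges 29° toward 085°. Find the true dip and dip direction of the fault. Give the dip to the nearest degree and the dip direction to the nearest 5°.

true dip 29°, dip direction 080°

Each apparent-dip line lies in the plane. As unit vectors (x east, y north, z up), v₁ plunges 13°→015° and v₂ plunges 29°→085°.
The plane normal is n = v₁ × v₂ ∝ (0.439, 0.074, 0.801).
True dip = arccos(n_z / |n|) = arccos(0.8740) = 29.1°.
Dip direction = atan2(0.439, 0.074) = 80° (azimuth of n's horizontal projection).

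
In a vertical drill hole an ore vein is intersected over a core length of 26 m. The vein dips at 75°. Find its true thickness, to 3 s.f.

6.73 m

True thickness t = h · cos(dip) = 26 × cos 75°
t = 26 × 0.2588 = 6.729 m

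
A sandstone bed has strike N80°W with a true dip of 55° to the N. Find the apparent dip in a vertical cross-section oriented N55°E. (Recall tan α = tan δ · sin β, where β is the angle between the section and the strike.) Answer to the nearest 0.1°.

45.3°

Angle between strike (N80°W) and section (N55°E): β = 45°.
tan(apparent dip) = tan 55° · sin 45° = 1.0099
α = arctan(1.0099) = 45.28°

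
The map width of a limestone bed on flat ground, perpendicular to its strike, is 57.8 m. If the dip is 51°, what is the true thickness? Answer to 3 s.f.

True thickness t = w · sin(dip) = 57.8 × sin 51°
t = 57.8 × 0.7771 = 44.919 m

44.9 m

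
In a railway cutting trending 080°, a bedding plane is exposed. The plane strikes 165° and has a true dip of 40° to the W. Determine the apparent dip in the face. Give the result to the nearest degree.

Angle between strike (165°) and section (080°): β = 85°.
tan(apparent dip) = tan 40° · sin 85° = 0.8359
α = arctan(0.8359) = 39.89°

40°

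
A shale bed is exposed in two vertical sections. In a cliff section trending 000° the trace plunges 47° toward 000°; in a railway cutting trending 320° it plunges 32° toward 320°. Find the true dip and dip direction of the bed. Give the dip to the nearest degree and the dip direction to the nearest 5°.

Represent each trace as a vector plunging at its apparent dip toward its trend (east-north-up frame): v₁ = (0.000, 0.682, -0.731), v₂ = (-0.545, 0.650, -0.530).
Cross product v₁ × v₂ gives the pole to the plane: n ∝ (0.114, 0.399, 0.372).
tan δ = √(n_x²+n_y²)/n_z = 0.415/0.372, so δ = 48.1°.
Dip direction = azimuth of (n_x, n_y) = atan2(0.114, 0.399) = 16°.

true dip 48°, dip direction 015°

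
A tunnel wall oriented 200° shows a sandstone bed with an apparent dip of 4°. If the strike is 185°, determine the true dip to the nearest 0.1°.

15.1°

β = acute angle between strike 185° and section 200° = 15°.
tan δ = tan α / sin β = tan 4° / sin 15° = 0.0699 / 0.2588 = 0.2702
δ = arctan(0.2702) = 15.12°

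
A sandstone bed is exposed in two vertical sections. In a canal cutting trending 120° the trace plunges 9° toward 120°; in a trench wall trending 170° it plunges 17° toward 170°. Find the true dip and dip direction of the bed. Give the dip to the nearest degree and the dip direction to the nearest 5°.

true dip 17°, dip direction 180°

The two traces are lines in the plane: v₁ = (sin 120°·cos 9°, cos 120°·cos 9°, −sin 9°), v₂ = (sin 170°·cos 17°, cos 170°·cos 17°, −sin 17°).
Cross product v₁ × v₂ gives the pole to the plane: n ∝ (0.003, -0.224, 0.724).
True dip = arccos(n_z / |n|) = arccos(0.9552) = 17.2°.
The horizontal component of n points toward azimuth atan2(n_x, n_y) = 179°, the dip direction.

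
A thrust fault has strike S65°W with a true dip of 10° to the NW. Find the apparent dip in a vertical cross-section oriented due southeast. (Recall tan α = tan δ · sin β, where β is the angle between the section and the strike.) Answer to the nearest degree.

9°

Angle between strike (S65°W) and section (due southeast): β = 70°.
tan α = tan 10° × sin 70° = 0.1763 × 0.9397 = 0.1657
α = arctan(0.1657) = 9.41°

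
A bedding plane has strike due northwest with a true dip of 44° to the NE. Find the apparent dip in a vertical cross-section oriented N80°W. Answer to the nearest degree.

29°

The section lies 35° from the strike.
tan α = tan 44° × sin 35° = 0.9657 × 0.5736 = 0.5539
apparent dip = arctan 0.5539 = 28.98°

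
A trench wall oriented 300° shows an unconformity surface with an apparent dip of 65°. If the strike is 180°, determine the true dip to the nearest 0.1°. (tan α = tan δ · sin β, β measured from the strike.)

68.0°

The section is 60° from the strike.
tan δ = tan α / sin β = tan 65° / sin 60° = 2.1445 / 0.8660 = 2.4763
true dip = arctan 2.4763 = 68.01°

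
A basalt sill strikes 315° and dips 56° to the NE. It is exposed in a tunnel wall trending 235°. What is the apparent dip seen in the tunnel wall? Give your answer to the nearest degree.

Angle between strike (315°) and section (235°): β = 80°.
tan α = tan 56° × sin 80° = 1.4826 × 0.9848 = 1.4600
apparent dip = arctan 1.4600 = 55.59°

56°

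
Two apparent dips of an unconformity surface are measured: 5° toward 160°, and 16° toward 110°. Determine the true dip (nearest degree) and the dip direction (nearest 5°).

true dip 17°, dip direction 085°

Each apparent-dip line lies in the plane. As unit vectors (x east, y north, z up), v₁ plunges 5°→160° and v₂ plunges 16°→110°.
The plane normal is n = v₁ × v₂ ∝ (0.229, 0.015, 0.734).
True dip = arccos(n_z / |n|) = arccos(0.9542) = 17.4°.
Dip direction = azimuth of (n_x, n_y) = atan2(0.229, 0.015) = 86°.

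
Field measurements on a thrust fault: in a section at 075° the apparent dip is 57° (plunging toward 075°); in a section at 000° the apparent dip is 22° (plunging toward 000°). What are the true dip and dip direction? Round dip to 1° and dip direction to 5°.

true dip 57°, dip direction 075°

Each apparent-dip line lies in the plane. As unit vectors (x east, y north, z up), v₁ plunges 57°→075° and v₂ plunges 22°→000°.
n = v₁ × v₂ = (0.725, 0.197, 0.488) (taken with n_z > 0).
True dip = arccos(n_z / |n|) = arccos(0.5446) = 57.0°.
Dip direction = atan2(0.725, 0.197) = 75° (azimuth of n's horizontal projection).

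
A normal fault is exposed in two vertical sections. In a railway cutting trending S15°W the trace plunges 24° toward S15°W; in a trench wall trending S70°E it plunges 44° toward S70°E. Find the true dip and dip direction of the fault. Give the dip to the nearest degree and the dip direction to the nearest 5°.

Each apparent-dip line lies in the plane. As unit vectors (x east, y north, z up), v₁ plunges 24°→S15°W and v₂ plunges 44°→S70°E.
Cross product v₁ × v₂ gives the pole to the plane: n ∝ (0.513, -0.439, 0.655).
tan δ = √(n_x²+n_y²)/n_z = 0.675/0.655, so δ = 45.9°.
Dip direction = azimuth of (n_x, n_y) = atan2(0.513, -0.439) = 131°.

true dip 46°, dip direction 130°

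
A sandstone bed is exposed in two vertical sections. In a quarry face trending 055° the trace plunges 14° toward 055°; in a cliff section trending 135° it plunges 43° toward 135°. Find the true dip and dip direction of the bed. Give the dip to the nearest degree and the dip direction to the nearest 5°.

true dip 43°, dip direction 130°

The two traces are lines in the plane: v₁ = (sin 55°·cos 14°, cos 55°·cos 14°, −sin 14°), v₂ = (sin 135°·cos 43°, cos 135°·cos 43°, −sin 43°).
The plane normal is n = v₁ × v₂ ∝ (0.505, -0.417, 0.699).
tan δ = √(n_x²+n_y²)/n_z = 0.655/0.699, so δ = 43.1°.
The horizontal component of n points toward azimuth atan2(n_x, n_y) = 130°, the dip direction.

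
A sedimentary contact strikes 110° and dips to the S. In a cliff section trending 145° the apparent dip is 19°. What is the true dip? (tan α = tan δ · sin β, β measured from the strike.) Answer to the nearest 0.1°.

31.0°

β = acute angle between strike 110° and section 145° = 35°.
tan δ = tan α / sin β = tan 19° / sin 35° = 0.3443 / 0.5736 = 0.6003
true dip = arctan 0.6003 = 30.98°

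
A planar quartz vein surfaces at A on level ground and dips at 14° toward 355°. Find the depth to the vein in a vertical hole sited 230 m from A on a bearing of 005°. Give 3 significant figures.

56.5 m

The hole lies 10° from the dip direction, so the down-dip offset is 230 × cos 10° = 226.51 m.
Depth = down-dip offset × tan(dip) = 226.51 × tan 14° = 226.51 × 0.2493
Depth = 56.47 m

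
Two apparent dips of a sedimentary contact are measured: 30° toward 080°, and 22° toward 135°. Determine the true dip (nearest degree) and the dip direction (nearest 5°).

true dip 30°, dip direction 090°

The two traces are lines in the plane: v₁ = (sin 80°·cos 30°, cos 80°·cos 30°, −sin 30°), v₂ = (sin 135°·cos 22°, cos 135°·cos 22°, −sin 22°).
Cross product v₁ × v₂ gives the pole to the plane: n ∝ (0.384, 0.008, 0.658).
Dip δ = arctan(|n_h|/n_z) = arctan(0.384/0.658) = 30.3°.
Dip direction = atan2(0.384, 0.008) = 89° (azimuth of n's horizontal projection).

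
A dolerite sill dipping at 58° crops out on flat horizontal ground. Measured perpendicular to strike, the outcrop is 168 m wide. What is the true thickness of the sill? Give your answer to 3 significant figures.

True thickness t = w · sin(dip) = 168 × sin 58°
t = 168 × 0.8480 = 142.472 m

142 m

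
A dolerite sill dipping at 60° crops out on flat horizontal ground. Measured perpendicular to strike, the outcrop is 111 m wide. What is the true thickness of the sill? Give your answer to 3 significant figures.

True thickness t = w · sin(dip) = 111 × sin 60°
t = 111 × 0.8660 = 96.129 m

96.1 m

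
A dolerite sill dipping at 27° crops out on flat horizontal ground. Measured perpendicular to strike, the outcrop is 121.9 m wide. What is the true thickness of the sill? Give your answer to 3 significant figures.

True thickness t = w · sin(dip) = 121.9 × sin 27°
t = 121.9 × 0.4540 = 55.341 m

55.3 m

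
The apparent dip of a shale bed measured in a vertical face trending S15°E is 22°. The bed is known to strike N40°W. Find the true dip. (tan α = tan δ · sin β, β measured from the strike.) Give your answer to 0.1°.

β = acute angle between strike N40°W and section S15°E = 25°.
tan δ = tan α / sin β = tan 22° / sin 25° = 0.4040 / 0.4226 = 0.9560
true dip = arctan 0.9560 = 43.71°

43.7°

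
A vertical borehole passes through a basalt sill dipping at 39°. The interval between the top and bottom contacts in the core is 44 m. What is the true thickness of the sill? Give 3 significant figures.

34.2 m

True thickness t = h · cos(dip) = 44 × cos 39°
t = 44 × 0.7771 = 34.194 m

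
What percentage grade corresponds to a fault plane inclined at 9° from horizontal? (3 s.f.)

15.8%

grade % = 100 × tan 9° = 100 × 0.1584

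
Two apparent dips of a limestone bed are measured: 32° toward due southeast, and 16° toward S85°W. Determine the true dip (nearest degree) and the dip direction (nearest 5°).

true dip 48°, dip direction 190°

Each apparent-dip line lies in the plane. As unit vectors (x east, y north, z up), v₁ plunges 32°→due southeast and v₂ plunges 16°→S85°W.
n = v₁ × v₂ = (-0.121, -0.673, 0.624) (taken with n_z > 0).
True dip = arccos(n_z / |n|) = arccos(0.6745) = 47.6°.
Dip direction = atan2(-0.121, -0.673) = 190° (azimuth of n's horizontal projection).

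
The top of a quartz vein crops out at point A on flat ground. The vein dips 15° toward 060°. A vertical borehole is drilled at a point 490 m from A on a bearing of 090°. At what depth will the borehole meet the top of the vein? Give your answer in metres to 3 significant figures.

The hole lies 30° from the dip direction, so the down-dip offset is 490 × cos 30° = 424.35 m.
Depth = down-dip offset × tan(dip) = 424.35 × tan 15° = 424.35 × 0.2679
Depth = 113.70 m

114 m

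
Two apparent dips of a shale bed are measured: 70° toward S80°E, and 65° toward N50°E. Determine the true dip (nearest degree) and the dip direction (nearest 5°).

true dip 70°, dip direction 090°

Each apparent-dip line lies in the plane. As unit vectors (x east, y north, z up), v₁ plunges 70°→S80°E and v₂ plunges 65°→N50°E.
Cross product v₁ × v₂ gives the pole to the plane: n ∝ (0.309, 0.001, 0.111).
True dip = arccos(n_z / |n|) = arccos(0.3372) = 70.3°.
Dip direction = atan2(0.309, 0.001) = 90° (azimuth of n's horizontal projection).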